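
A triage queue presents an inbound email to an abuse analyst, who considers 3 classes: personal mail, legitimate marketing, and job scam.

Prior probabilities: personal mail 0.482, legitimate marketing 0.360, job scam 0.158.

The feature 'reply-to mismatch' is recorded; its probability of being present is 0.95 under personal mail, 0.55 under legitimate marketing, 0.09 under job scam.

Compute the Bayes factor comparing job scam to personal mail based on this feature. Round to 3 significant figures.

0.0947

The Bayes factor is the ratio of the two likelihoods.
  job scam: 0.09
  personal mail: 0.95
Bayes factor = 0.09 / 0.95 ≈ 0.0947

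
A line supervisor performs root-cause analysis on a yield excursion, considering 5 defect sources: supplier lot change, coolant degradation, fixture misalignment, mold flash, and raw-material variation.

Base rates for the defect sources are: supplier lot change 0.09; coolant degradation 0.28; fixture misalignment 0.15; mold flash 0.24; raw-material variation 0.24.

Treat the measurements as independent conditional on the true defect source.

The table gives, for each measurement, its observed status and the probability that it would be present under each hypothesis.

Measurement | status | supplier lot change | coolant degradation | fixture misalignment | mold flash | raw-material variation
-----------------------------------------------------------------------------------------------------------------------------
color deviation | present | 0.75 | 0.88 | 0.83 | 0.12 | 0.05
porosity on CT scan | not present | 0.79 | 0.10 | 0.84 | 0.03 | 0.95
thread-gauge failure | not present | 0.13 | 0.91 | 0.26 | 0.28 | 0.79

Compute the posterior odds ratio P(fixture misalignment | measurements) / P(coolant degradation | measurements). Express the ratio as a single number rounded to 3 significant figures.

0.739

The normalizing constant cancels in an odds ratio, so compute prior × likelihood for the two hypotheses only (using 1 − P(present | H) for each absent measurement):
  fixture misalignment: 0.15 × 0.83 × (1 − 0.84) × (1 − 0.26) = 0.014741
  coolant degradation: 0.28 × 0.88 × (1 − 0.10) × (1 − 0.91) = 0.019958
Posterior odds = 0.014741 / 0.019958 ≈ 0.739.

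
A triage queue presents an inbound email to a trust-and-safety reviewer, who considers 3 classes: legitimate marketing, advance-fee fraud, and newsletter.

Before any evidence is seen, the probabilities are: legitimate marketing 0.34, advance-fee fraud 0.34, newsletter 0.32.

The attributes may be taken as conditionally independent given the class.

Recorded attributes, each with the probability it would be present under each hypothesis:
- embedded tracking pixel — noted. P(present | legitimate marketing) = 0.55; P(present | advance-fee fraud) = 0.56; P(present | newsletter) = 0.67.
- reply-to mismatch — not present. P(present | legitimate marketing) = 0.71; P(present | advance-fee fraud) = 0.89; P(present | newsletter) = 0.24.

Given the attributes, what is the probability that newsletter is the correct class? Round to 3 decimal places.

0.684

Multiply each prior by the joint likelihood of the attribute pattern (using 1 − P(present | H) for each absent attribute):
  legitimate marketing: 0.34 × 0.55 × (1 − 0.71) = 0.05423
  advance-fee fraud: 0.34 × 0.56 × (1 − 0.89) = 0.020944
  newsletter: 0.32 × 0.67 × (1 − 0.24) = 0.16294
Marginal likelihood of the evidence = 0.23812.
P(newsletter | evidence) = 0.16294 / 0.23812 ≈ 0.684.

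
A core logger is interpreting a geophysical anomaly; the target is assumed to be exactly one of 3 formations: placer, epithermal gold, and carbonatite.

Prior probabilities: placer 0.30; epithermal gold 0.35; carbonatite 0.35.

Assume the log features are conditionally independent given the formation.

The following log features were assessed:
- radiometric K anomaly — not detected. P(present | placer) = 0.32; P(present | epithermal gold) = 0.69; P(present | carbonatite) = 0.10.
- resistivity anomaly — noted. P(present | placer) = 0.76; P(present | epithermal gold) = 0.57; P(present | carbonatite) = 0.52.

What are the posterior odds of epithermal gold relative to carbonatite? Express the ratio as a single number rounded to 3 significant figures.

0.378

The normalizing constant cancels in an odds ratio, so compute prior × likelihood for the two hypotheses only (using 1 − P(present | H) for each absent log feature):
  epithermal gold: 0.35 × (1 − 0.69) × 0.57 = 0.061845
  carbonatite: 0.35 × (1 − 0.10) × 0.52 = 0.1638
Posterior odds = 0.061845 / 0.1638 ≈ 0.378.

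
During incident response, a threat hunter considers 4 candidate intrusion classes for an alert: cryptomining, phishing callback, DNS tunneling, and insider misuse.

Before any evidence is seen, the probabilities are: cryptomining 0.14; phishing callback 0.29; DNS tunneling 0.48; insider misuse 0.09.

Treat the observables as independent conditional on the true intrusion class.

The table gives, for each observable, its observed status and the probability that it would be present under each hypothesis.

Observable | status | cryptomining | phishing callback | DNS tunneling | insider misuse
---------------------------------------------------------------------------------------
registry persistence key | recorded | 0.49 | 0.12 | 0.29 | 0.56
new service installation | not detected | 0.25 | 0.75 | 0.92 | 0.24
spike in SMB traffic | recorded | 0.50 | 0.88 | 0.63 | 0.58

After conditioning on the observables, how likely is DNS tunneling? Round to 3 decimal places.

0.112

By Bayes' rule with conditional independence, the unnormalized weight for each hypothesis is prior × ∏ likelihoods (using 1 − P(present | H) for each absent observable):
  cryptomining: 0.14 × 0.49 × (1 − 0.25) × 0.50 = 0.025725
  phishing callback: 0.29 × 0.12 × (1 − 0.75) × 0.88 = 0.007656
  DNS tunneling: 0.48 × 0.29 × (1 − 0.92) × 0.63 = 0.0070157
  insider misuse: 0.09 × 0.56 × (1 − 0.24) × 0.58 = 0.022216
The unnormalized weights sum to 0.062613.
P(DNS tunneling | evidence) = 0.0070157 / 0.062613 ≈ 0.112.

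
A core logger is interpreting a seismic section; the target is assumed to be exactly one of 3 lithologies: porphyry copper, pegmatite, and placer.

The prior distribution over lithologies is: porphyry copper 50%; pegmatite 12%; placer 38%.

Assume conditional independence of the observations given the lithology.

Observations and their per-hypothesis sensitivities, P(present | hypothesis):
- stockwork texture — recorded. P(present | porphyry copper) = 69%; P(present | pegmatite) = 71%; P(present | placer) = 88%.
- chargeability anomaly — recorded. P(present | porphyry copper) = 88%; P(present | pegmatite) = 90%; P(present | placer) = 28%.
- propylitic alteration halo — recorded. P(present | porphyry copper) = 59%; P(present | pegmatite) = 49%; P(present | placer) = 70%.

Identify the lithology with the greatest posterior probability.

porphyry copper

Multiply each prior by the joint likelihood of the evidence pattern:
  porphyry copper: 0.50 × 0.69 × 0.88 × 0.59 = 0.17912
  pegmatite: 0.12 × 0.71 × 0.90 × 0.49 = 0.037573
  placer: 0.38 × 0.88 × 0.28 × 0.70 = 0.065542
The unnormalized weights sum to 0.28224.
P(porphyry copper | evidence) ≈ 0.17912 / 0.28224 ≈ 0.635
P(pegmatite | evidence) ≈ 0.037573 / 0.28224 ≈ 0.133
P(placer | evidence) ≈ 0.065542 / 0.28224 ≈ 0.232
The largest is 0.635, so porphyry copper is most probable.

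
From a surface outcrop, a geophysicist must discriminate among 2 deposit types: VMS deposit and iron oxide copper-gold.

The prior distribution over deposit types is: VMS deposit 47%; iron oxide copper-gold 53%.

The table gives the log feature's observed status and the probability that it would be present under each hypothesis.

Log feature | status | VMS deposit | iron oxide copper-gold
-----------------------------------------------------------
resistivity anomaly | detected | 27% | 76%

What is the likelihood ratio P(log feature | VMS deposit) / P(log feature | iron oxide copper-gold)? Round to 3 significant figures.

0.355

The Bayes factor is the ratio of the two likelihoods.
  VMS deposit: 0.27
  iron oxide copper-gold: 0.76
Bayes factor = 0.27 / 0.76 ≈ 0.355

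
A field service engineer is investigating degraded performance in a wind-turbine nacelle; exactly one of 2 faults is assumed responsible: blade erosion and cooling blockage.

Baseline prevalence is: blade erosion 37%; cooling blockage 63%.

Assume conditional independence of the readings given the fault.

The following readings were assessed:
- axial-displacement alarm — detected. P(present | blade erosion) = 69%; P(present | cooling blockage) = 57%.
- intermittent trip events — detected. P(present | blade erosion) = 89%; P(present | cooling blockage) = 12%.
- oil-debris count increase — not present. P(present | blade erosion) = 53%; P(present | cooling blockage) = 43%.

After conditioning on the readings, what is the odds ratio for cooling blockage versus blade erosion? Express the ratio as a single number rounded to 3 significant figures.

Posterior odds equal prior odds times the likelihood ratio; only the two competing hypotheses matter (using 1 − P(present | H) for each absent reading).
  cooling blockage: 0.63 × 0.57 × 0.12 × (1 − 0.43) = 0.024562
  blade erosion: 0.37 × 0.69 × 0.89 × (1 − 0.53) = 0.10679
Posterior odds = 0.024562 / 0.10679 ≈ 0.230.

0.230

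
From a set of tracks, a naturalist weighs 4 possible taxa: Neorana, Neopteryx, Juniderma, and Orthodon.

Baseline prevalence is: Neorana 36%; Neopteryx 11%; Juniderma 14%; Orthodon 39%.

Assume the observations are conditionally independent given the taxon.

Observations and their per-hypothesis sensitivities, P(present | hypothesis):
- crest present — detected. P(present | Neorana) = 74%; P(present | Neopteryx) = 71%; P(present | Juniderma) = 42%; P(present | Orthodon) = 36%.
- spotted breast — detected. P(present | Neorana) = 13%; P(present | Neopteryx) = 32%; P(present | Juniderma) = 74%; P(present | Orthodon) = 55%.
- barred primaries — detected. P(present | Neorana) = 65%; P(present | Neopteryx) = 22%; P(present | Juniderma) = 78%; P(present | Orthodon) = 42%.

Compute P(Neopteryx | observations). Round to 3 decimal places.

For each hypothesis, the unnormalized posterior weight is prior × product of the observation likelihoods:
  Neorana: 0.36 × 0.74 × 0.13 × 0.65 = 0.022511
  Neopteryx: 0.11 × 0.71 × 0.32 × 0.22 = 0.0054982
  Juniderma: 0.14 × 0.42 × 0.74 × 0.78 = 0.033939
  Orthodon: 0.39 × 0.36 × 0.55 × 0.42 = 0.032432
Marginal likelihood of the evidence = 0.094381.
P(Neopteryx | evidence) = 0.0054982 / 0.094381 ≈ 0.058.

0.058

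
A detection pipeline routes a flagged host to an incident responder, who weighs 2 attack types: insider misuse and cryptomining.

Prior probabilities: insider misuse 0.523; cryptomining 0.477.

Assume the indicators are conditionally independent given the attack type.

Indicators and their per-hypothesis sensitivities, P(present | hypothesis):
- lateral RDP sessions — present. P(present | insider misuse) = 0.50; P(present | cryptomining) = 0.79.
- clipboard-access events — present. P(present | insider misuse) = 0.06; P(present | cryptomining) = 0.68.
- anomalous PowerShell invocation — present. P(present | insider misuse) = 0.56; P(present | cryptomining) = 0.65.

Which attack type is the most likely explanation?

cryptomining

By Bayes' rule with conditional independence, the unnormalized weight for each hypothesis is prior × ∏ likelihoods:
  insider misuse: 0.523 × 0.50 × 0.06 × 0.56 = 0.0087864
  cryptomining: 0.477 × 0.79 × 0.68 × 0.65 = 0.16656
Normalizing constant Z = 0.0087864 + 0.16656 = 0.17535.
P(insider misuse | evidence) ≈ 0.0087864 / 0.17535 ≈ 0.050
P(cryptomining | evidence) ≈ 0.16656 / 0.17535 ≈ 0.950
The largest is 0.950, so cryptomining is most probable.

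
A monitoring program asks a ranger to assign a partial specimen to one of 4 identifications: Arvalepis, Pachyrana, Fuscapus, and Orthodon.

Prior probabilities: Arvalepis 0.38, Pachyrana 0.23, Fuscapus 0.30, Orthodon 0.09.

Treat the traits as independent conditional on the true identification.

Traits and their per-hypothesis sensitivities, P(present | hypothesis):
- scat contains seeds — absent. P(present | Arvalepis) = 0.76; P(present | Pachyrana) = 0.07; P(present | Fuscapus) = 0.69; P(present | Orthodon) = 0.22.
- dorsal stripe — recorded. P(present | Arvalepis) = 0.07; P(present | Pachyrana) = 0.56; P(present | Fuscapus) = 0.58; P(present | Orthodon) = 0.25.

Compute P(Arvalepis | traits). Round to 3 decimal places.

0.032

By Bayes' rule with conditional independence, the unnormalized weight for each hypothesis is prior × ∏ likelihoods (using 1 − P(present | H) for each absent trait):
  Arvalepis: 0.38 × (1 − 0.76) × 0.07 = 0.006384
  Pachyrana: 0.23 × (1 − 0.07) × 0.56 = 0.11978
  Fuscapus: 0.30 × (1 − 0.69) × 0.58 = 0.05394
  Orthodon: 0.09 × (1 − 0.22) × 0.25 = 0.01755
Marginal likelihood of the evidence = 0.19766.
P(Arvalepis | evidence) = 0.006384 / 0.19766 ≈ 0.032.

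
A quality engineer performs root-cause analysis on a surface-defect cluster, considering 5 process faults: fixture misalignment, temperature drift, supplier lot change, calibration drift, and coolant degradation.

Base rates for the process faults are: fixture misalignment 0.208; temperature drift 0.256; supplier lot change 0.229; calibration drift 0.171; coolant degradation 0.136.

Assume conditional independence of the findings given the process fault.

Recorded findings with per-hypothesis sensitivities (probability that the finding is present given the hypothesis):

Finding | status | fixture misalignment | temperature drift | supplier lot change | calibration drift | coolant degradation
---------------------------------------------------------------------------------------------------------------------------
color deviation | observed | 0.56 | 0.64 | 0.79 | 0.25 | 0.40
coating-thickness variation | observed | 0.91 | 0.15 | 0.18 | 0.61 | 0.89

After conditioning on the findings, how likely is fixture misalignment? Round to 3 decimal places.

0.446

Multiply each prior by the joint likelihood of the evidence pattern:
  fixture misalignment: 0.208 × 0.56 × 0.91 = 0.106
  temperature drift: 0.256 × 0.64 × 0.15 = 0.024576
  supplier lot change: 0.229 × 0.79 × 0.18 = 0.032564
  calibration drift: 0.171 × 0.25 × 0.61 = 0.026077
  coolant degradation: 0.136 × 0.40 × 0.89 = 0.048416
Normalizing constant Z = 0.106 + 0.024576 + 0.032564 + 0.026077 + 0.048416 = 0.23763.
P(fixture misalignment | evidence) = 0.106 / 0.23763 ≈ 0.446.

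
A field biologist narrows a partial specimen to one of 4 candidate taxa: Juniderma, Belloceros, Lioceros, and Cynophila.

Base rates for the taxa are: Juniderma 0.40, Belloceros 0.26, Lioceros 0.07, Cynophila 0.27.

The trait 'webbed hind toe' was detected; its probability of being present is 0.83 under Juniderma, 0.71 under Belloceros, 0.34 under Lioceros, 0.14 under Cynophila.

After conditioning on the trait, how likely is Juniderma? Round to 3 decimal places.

0.574

For each hypothesis, the unnormalized posterior weight is prior × likelihood:
  Juniderma: 0.40 × 0.83 = 0.332
  Belloceros: 0.26 × 0.71 = 0.1846
  Lioceros: 0.07 × 0.34 = 0.0238
  Cynophila: 0.27 × 0.14 = 0.0378
Normalizing constant Z = 0.332 + 0.1846 + 0.0238 + 0.0378 = 0.5782.
P(Juniderma | evidence) = 0.332 / 0.5782 ≈ 0.574.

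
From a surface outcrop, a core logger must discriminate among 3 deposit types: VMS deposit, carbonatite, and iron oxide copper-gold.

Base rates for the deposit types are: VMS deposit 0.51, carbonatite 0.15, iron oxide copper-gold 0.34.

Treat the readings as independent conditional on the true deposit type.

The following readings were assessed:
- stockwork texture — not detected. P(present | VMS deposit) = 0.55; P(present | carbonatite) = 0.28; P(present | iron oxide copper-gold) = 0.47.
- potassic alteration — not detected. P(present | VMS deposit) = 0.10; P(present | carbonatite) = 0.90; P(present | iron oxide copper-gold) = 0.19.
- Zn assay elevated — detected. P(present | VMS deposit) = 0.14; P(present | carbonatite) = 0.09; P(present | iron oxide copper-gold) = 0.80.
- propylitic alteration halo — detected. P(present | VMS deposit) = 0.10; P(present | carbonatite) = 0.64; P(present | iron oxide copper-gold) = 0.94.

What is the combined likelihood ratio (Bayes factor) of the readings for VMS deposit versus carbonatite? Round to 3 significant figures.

1.37

Take the product of per-reading likelihoods under each hypothesis (using 1 − P(present | H) for each absent reading), then divide.
  VMS deposit: (1 − 0.55) × (1 − 0.10) × 0.14 × 0.10 = 0.00567
  carbonatite: (1 − 0.28) × (1 − 0.90) × 0.09 × 0.64 = 0.0041472
Bayes factor = 0.00567 / 0.0041472 ≈ 1.37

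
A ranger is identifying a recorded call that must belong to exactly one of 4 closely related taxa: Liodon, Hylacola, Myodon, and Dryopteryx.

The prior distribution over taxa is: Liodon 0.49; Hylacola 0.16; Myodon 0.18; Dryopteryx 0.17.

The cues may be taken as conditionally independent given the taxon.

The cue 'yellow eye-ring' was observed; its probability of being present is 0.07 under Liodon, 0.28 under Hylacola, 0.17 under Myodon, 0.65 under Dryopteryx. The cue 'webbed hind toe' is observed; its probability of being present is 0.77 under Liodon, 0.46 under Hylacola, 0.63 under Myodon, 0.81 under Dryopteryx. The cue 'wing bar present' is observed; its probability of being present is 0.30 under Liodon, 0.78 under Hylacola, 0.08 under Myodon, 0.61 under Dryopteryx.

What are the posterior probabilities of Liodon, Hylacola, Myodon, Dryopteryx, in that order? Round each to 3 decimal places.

By Bayes' rule with conditional independence, the unnormalized weight for each hypothesis is prior × ∏ likelihoods:
  Liodon: 0.49 × 0.07 × 0.77 × 0.30 = 0.0079233
  Hylacola: 0.16 × 0.28 × 0.46 × 0.78 = 0.016074
  Myodon: 0.18 × 0.17 × 0.63 × 0.08 = 0.0015422
  Dryopteryx: 0.17 × 0.65 × 0.81 × 0.61 = 0.054598
The unnormalized weights sum to 0.080138.
P(Liodon | evidence) = 0.0079233 / 0.080138 ≈ 0.099
P(Hylacola | evidence) = 0.016074 / 0.080138 ≈ 0.201
P(Myodon | evidence) = 0.0015422 / 0.080138 ≈ 0.019
P(Dryopteryx | evidence) = 0.054598 / 0.080138 ≈ 0.681

0.099, 0.201, 0.019, 0.681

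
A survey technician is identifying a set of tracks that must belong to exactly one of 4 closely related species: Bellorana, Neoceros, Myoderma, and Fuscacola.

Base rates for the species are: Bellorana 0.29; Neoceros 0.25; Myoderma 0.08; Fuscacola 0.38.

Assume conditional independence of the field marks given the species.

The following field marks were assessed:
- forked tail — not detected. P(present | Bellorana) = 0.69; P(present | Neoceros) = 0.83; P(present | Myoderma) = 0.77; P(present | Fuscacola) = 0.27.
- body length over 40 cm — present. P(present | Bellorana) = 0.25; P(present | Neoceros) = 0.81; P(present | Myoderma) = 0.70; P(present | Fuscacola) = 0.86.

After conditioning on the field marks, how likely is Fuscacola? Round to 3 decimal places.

0.774

By Bayes' rule with conditional independence, the unnormalized weight for each hypothesis is prior × ∏ likelihoods (using 1 − P(present | H) for each absent field mark):
  Bellorana: 0.29 × (1 − 0.69) × 0.25 = 0.022475
  Neoceros: 0.25 × (1 − 0.83) × 0.81 = 0.034425
  Myoderma: 0.08 × (1 − 0.77) × 0.70 = 0.01288
  Fuscacola: 0.38 × (1 − 0.27) × 0.86 = 0.23856
The unnormalized weights sum to 0.30834.
P(Fuscacola | evidence) = 0.23856 / 0.30834 ≈ 0.774.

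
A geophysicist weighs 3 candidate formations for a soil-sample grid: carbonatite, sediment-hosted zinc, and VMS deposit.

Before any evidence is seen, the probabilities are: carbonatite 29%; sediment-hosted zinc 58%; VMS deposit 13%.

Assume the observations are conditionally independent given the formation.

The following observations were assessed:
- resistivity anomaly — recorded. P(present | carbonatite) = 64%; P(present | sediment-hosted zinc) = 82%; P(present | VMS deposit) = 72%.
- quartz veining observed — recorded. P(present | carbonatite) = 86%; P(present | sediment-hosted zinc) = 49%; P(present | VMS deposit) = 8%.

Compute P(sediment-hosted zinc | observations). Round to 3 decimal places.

0.582

For each hypothesis, the unnormalized posterior weight is prior × product of the observation likelihoods:
  carbonatite: 0.29 × 0.64 × 0.86 = 0.15962
  sediment-hosted zinc: 0.58 × 0.82 × 0.49 = 0.23304
  VMS deposit: 0.13 × 0.72 × 0.08 = 0.007488
Marginal likelihood of the evidence = 0.40015.
P(sediment-hosted zinc | evidence) = 0.23304 / 0.40015 ≈ 0.582.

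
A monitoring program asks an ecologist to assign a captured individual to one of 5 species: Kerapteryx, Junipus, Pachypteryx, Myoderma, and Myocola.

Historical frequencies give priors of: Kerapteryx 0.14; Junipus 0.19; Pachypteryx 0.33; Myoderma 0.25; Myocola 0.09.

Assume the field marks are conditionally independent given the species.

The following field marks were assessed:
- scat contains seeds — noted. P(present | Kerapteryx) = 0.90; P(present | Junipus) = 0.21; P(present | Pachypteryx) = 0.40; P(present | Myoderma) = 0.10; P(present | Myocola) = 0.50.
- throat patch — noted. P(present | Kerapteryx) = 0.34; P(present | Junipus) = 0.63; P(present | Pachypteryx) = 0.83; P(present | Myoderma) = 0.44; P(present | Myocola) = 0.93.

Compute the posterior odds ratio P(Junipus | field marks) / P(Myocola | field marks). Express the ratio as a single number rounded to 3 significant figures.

Unnormalized posterior weight (prior times the field mark likelihoods) for each of the two hypotheses:
  Junipus: 0.19 × 0.21 × 0.63 = 0.025137
  Myocola: 0.09 × 0.50 × 0.93 = 0.04185
Posterior odds = 0.025137 / 0.04185 ≈ 0.601.

0.601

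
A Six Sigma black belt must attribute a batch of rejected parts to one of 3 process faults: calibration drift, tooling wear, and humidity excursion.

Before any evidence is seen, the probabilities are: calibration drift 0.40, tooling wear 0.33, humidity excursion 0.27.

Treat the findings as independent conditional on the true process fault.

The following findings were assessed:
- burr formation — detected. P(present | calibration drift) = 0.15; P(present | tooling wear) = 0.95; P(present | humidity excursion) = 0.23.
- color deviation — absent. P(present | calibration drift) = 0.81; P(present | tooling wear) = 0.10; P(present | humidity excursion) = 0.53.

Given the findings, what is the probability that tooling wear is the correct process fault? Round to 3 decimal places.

0.874

By Bayes' rule with conditional independence, the unnormalized weight for each hypothesis is prior × ∏ likelihoods (using 1 − P(present | H) for each absent finding):
  calibration drift: 0.40 × 0.15 × (1 − 0.81) = 0.0114
  tooling wear: 0.33 × 0.95 × (1 − 0.10) = 0.28215
  humidity excursion: 0.27 × 0.23 × (1 − 0.53) = 0.029187
The unnormalized weights sum to 0.32274.
P(tooling wear | evidence) = 0.28215 / 0.32274 ≈ 0.874.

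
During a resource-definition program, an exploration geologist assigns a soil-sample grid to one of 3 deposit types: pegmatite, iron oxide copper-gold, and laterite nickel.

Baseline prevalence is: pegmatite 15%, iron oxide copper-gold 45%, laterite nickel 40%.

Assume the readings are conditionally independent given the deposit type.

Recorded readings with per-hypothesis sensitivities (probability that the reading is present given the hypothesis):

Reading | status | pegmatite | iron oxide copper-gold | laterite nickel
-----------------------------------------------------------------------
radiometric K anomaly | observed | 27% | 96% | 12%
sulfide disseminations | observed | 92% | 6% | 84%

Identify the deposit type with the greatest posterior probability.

For each hypothesis, the unnormalized posterior weight is prior × product of the reading likelihoods:
  pegmatite: 0.15 × 0.27 × 0.92 = 0.03726
  iron oxide copper-gold: 0.45 × 0.96 × 0.06 = 0.02592
  laterite nickel: 0.40 × 0.12 × 0.84 = 0.04032
Normalizing constant Z = 0.03726 + 0.02592 + 0.04032 = 0.1035.
P(pegmatite | evidence) ≈ 0.03726 / 0.1035 ≈ 0.360
P(iron oxide copper-gold | evidence) ≈ 0.02592 / 0.1035 ≈ 0.250
P(laterite nickel | evidence) ≈ 0.04032 / 0.1035 ≈ 0.390
The largest is 0.390, so laterite nickel is most probable.

laterite nickel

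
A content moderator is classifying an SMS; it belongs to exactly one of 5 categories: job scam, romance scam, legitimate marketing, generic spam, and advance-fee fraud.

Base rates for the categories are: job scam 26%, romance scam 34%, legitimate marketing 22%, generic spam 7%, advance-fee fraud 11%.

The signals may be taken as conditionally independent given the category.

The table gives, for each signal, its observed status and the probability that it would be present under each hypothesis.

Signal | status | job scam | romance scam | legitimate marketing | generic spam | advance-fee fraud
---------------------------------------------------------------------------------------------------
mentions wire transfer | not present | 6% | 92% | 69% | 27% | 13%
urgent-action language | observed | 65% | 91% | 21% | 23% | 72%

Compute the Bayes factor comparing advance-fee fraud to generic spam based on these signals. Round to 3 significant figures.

Take the product of per-signal likelihoods under each hypothesis (using 1 − P(present | H) for each absent signal), then divide.
  advance-fee fraud: (1 − 0.13) × 0.72 = 0.6264
  generic spam: (1 − 0.27) × 0.23 = 0.1679
Bayes factor = 0.6264 / 0.1679 ≈ 3.73

3.73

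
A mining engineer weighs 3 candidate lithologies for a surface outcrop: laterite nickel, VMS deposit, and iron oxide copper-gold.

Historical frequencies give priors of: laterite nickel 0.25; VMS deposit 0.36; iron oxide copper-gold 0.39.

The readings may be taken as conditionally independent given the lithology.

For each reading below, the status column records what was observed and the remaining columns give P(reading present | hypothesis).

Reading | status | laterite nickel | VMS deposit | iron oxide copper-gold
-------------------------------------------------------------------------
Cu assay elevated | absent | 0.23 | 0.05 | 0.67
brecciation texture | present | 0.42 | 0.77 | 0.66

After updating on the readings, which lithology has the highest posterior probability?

For each hypothesis, the unnormalized posterior weight is prior × product of the reading likelihoods (using 1 − P(present | H) for each absent reading):
  laterite nickel: 0.25 × (1 − 0.23) × 0.42 = 0.08085
  VMS deposit: 0.36 × (1 − 0.05) × 0.77 = 0.26334
  iron oxide copper-gold: 0.39 × (1 − 0.67) × 0.66 = 0.084942
Normalizing constant Z = 0.08085 + 0.26334 + 0.084942 = 0.42913.
P(laterite nickel | evidence) ≈ 0.08085 / 0.42913 ≈ 0.188
P(VMS deposit | evidence) ≈ 0.26334 / 0.42913 ≈ 0.614
P(iron oxide copper-gold | evidence) ≈ 0.084942 / 0.42913 ≈ 0.198
The largest is 0.614, so VMS deposit is most probable.

VMS deposit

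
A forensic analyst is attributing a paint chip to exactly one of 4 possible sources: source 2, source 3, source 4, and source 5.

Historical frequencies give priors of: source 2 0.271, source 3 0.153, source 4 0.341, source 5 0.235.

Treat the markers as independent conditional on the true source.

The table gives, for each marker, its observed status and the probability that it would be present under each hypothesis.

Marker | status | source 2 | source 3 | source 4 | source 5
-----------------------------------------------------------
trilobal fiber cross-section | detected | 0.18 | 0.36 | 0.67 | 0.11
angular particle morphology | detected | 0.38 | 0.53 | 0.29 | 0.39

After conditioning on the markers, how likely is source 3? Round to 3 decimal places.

0.235

For each hypothesis, the unnormalized posterior weight is prior × product of the marker likelihoods:
  source 2: 0.271 × 0.18 × 0.38 = 0.018536
  source 3: 0.153 × 0.36 × 0.53 = 0.029192
  source 4: 0.341 × 0.67 × 0.29 = 0.066256
  source 5: 0.235 × 0.11 × 0.39 = 0.010082
The unnormalized weights sum to 0.12407.
P(source 3 | evidence) = 0.029192 / 0.12407 ≈ 0.235.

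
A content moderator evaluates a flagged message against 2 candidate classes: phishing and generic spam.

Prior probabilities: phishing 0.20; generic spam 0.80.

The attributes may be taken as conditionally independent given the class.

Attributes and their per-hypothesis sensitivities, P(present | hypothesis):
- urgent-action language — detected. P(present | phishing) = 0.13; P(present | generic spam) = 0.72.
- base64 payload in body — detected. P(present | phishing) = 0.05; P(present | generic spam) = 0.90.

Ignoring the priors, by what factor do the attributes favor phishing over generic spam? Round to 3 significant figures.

The Bayes factor is the ratio of the joint likelihoods of the attribute pattern under the two hypotheses.
  phishing: 0.13 × 0.05 = 0.0065
  generic spam: 0.72 × 0.90 = 0.648
Bayes factor = 0.0065 / 0.648 ≈ 0.0100

0.0100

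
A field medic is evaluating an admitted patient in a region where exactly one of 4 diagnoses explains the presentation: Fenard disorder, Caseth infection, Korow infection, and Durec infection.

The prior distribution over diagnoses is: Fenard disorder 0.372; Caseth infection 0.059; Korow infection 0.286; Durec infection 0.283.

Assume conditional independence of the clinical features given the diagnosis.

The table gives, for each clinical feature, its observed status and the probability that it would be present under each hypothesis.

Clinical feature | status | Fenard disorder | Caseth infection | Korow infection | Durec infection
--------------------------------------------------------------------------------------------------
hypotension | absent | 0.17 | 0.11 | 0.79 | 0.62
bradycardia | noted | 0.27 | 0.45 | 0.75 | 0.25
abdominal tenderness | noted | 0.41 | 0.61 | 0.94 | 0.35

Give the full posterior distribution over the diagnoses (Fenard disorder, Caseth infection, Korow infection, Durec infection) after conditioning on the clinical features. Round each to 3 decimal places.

0.341, 0.144, 0.422, 0.094

For each hypothesis, the unnormalized posterior weight is prior × product of the clinical feature likelihoods (using 1 − P(present | H) for each absent clinical feature):
  Fenard disorder: 0.372 × (1 − 0.17) × 0.27 × 0.41 = 0.03418
  Caseth infection: 0.059 × (1 − 0.11) × 0.45 × 0.61 = 0.014414
  Korow infection: 0.286 × (1 − 0.79) × 0.75 × 0.94 = 0.042342
  Durec infection: 0.283 × (1 − 0.62) × 0.25 × 0.35 = 0.0094097
Normalizing constant Z = 0.03418 + 0.014414 + 0.042342 + 0.0094097 = 0.10035.
P(Fenard disorder | evidence) = 0.03418 / 0.10035 ≈ 0.341
P(Caseth infection | evidence) = 0.014414 / 0.10035 ≈ 0.144
P(Korow infection | evidence) = 0.042342 / 0.10035 ≈ 0.422
P(Durec infection | evidence) = 0.0094097 / 0.10035 ≈ 0.094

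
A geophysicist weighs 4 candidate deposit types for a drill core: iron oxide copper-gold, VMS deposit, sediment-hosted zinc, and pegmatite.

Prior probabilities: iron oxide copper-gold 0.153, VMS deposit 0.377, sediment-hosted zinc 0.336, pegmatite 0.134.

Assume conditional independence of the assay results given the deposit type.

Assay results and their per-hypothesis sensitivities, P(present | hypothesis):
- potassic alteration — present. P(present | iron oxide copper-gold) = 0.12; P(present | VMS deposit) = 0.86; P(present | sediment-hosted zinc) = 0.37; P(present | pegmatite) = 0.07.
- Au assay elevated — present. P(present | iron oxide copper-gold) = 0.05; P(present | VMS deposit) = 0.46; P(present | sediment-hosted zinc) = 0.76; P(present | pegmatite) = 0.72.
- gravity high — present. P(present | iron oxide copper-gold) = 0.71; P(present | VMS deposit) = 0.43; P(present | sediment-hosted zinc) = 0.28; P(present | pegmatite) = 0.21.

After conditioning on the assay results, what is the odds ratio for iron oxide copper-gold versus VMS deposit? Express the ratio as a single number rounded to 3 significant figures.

The normalizing constant cancels in an odds ratio, so compute prior × likelihood for the two hypotheses only:
  iron oxide copper-gold: 0.153 × 0.12 × 0.05 × 0.71 = 0.00065178
  VMS deposit: 0.377 × 0.86 × 0.46 × 0.43 = 0.064131
Posterior odds = 0.00065178 / 0.064131 ≈ 0.0102.

0.0102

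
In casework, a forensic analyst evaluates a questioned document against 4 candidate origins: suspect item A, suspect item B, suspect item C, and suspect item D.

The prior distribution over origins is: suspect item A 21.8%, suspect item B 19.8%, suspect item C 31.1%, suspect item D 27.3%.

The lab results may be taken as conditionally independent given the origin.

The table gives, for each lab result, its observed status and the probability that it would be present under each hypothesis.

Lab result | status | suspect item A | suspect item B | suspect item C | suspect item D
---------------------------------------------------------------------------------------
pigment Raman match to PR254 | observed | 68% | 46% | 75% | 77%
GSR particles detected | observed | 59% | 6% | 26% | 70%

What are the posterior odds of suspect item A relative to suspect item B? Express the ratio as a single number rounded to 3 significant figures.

Unnormalized posterior weight (prior times the lab result likelihoods) for each of the two hypotheses:
  suspect item A: 0.218 × 0.68 × 0.59 = 0.087462
  suspect item B: 0.198 × 0.46 × 0.06 = 0.0054648
Odds(suspect item A : suspect item B) = 0.087462 / 0.0054648 ≈ 16.0.

16.0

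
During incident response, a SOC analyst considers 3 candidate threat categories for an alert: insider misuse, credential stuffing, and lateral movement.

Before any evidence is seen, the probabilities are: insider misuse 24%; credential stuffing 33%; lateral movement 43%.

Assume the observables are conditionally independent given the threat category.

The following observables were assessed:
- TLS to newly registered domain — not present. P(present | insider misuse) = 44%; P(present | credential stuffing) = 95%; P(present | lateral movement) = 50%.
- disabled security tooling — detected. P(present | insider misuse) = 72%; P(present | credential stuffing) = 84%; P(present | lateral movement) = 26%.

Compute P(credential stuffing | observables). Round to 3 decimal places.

For each hypothesis, the unnormalized posterior weight is prior × product of the observable likelihoods (using 1 − P(present | H) for each absent observable):
  insider misuse: 0.24 × (1 − 0.44) × 0.72 = 0.096768
  credential stuffing: 0.33 × (1 − 0.95) × 0.84 = 0.01386
  lateral movement: 0.43 × (1 − 0.50) × 0.26 = 0.0559
Marginal likelihood of the evidence = 0.16653.
P(credential stuffing | evidence) = 0.01386 / 0.16653 ≈ 0.083.

0.083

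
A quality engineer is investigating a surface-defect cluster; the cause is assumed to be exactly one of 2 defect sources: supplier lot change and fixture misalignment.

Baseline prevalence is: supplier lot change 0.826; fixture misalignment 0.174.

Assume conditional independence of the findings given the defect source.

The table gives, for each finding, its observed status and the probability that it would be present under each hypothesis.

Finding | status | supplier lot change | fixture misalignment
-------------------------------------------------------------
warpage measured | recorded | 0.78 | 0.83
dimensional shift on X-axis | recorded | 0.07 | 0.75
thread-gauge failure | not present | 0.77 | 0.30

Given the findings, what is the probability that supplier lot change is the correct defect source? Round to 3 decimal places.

For each hypothesis, the unnormalized posterior weight is prior × product of the finding likelihoods (using 1 − P(present | H) for each absent finding):
  supplier lot change: 0.826 × 0.78 × 0.07 × (1 − 0.77) = 0.010373
  fixture misalignment: 0.174 × 0.83 × 0.75 × (1 − 0.30) = 0.07582
Normalizing constant Z = 0.010373 + 0.07582 = 0.086193.
P(supplier lot change | evidence) = 0.010373 / 0.086193 ≈ 0.120.

0.120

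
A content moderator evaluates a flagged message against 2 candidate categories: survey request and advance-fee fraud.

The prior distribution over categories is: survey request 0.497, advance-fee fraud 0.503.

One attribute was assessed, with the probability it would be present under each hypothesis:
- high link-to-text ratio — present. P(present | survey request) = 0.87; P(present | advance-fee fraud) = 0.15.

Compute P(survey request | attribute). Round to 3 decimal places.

By Bayes' rule, the unnormalized weight for each hypothesis is prior × likelihood:
  survey request: 0.497 × 0.87 = 0.43239
  advance-fee fraud: 0.503 × 0.15 = 0.07545
Marginal likelihood of the evidence = 0.50784.
P(survey request | evidence) = 0.43239 / 0.50784 ≈ 0.851.

0.851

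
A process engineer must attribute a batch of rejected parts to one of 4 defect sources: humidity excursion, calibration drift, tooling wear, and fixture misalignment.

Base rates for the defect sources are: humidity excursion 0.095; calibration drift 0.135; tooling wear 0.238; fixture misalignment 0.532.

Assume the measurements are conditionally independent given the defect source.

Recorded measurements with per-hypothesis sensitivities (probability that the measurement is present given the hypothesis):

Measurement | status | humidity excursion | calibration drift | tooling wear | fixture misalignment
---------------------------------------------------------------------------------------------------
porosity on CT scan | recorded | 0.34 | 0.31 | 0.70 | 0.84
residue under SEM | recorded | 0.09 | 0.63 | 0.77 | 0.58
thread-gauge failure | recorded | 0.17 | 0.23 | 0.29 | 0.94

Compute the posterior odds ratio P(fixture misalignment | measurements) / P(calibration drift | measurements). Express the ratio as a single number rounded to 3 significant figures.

40.2

Posterior odds equal prior odds times the likelihood ratio; only the two competing hypotheses matter.
  fixture misalignment: 0.532 × 0.84 × 0.58 × 0.94 = 0.24364
  calibration drift: 0.135 × 0.31 × 0.63 × 0.23 = 0.0060641
Odds(fixture misalignment : calibration drift) = 0.24364 / 0.0060641 ≈ 40.2.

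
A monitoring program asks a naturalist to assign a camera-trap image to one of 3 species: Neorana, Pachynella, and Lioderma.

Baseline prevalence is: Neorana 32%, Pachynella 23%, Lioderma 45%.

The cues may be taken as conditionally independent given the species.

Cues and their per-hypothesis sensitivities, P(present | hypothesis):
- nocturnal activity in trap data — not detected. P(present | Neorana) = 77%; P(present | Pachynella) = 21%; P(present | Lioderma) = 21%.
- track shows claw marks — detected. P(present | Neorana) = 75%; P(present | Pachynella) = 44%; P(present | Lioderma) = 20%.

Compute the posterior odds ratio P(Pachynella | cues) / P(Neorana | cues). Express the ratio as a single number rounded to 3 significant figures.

Posterior odds equal prior odds times the likelihood ratio; only the two competing hypotheses matter (using 1 − P(present | H) for each absent cue).
  Pachynella: 0.23 × (1 − 0.21) × 0.44 = 0.079948
  Neorana: 0.32 × (1 − 0.77) × 0.75 = 0.0552
Posterior odds = 0.079948 / 0.0552 ≈ 1.45.

1.45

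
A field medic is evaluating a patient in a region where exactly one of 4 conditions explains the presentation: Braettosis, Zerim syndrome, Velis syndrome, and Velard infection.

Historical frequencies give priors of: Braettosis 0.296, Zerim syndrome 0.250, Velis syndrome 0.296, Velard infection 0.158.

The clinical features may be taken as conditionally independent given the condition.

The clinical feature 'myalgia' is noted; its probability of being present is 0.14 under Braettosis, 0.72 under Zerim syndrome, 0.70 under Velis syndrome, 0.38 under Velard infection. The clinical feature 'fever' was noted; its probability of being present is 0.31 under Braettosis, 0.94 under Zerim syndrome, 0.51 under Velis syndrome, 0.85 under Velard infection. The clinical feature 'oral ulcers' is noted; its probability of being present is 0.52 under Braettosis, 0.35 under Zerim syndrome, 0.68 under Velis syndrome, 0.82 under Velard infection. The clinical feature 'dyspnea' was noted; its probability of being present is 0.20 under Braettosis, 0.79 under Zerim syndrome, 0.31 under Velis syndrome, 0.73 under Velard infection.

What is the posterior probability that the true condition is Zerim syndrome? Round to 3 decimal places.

0.463

For each hypothesis, the unnormalized posterior weight is prior × product of the clinical feature likelihoods:
  Braettosis: 0.296 × 0.14 × 0.31 × 0.52 × 0.20 = 0.001336
  Zerim syndrome: 0.250 × 0.72 × 0.94 × 0.35 × 0.79 = 0.046784
  Velis syndrome: 0.296 × 0.70 × 0.51 × 0.68 × 0.31 = 0.022276
  Velard infection: 0.158 × 0.38 × 0.85 × 0.82 × 0.73 = 0.030549
Normalizing constant Z = 0.001336 + 0.046784 + 0.022276 + 0.030549 = 0.10094.
P(Zerim syndrome | evidence) = 0.046784 / 0.10094 ≈ 0.463.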